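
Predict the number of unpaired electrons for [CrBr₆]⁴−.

Each bromide is −1; balancing the −4 overall charge requires Cr(II).
Cr sits in group 6, so the d-electron count is 6 − 2 = 4.
The spin state decides the count: Bromide is a weak-field ligand for a first-row metal, so the complex is high-spin.
An octahedral high-spin d⁴ ion is t₂g³e_g¹, giving 4 unpaired electrons.

4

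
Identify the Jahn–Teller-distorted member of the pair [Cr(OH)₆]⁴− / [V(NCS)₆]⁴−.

[Cr(OH)₆]⁴−: Ligand charges: each hydroxide is −1. With an overall charge of −4 the chromium centre must be in the +2 oxidation state. Chromium is a group-6 element; Cr(II) is therefore d⁴. Hydroxide is a weak-field ligand for a first-row metal, so the complex is high-spin. The t₂g³e_g¹ (high-spin) configuration has an unevenly filled e_g set; the Jahn–Teller theorem predicts a tetragonal distortion (typically axial elongation) to lift the degeneracy.
[V(NCS)₆]⁴−: Each isothiocyanate is −1; balancing the −4 overall charge requires V(II). Vanadium is a group-5 element; V(II) is therefore d³. The d³ configuration leaves the e_g set evenly filled (or empty) — no strong Jahn–Teller driving force.

[Cr(OH)₆]⁴−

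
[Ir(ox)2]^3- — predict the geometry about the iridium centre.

Each oxalate is −2; balancing the −3 overall charge requires Ir(I).
Group 9 minus oxidation state 1 gives a d⁸ configuration.
Counting donor atoms: 2×oxalate (bidentate) → 4 donors. Coordination number = 4.
A 5d d⁸ ion has a large crystal-field splitting; square planar leaves the high-energy d_{x²−y²} orbital empty and maximises CFSE.

square planar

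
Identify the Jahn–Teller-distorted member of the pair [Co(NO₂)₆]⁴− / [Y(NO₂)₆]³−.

[Co(NO₂)₆]⁴−: Ligand charges: each nitro (N-bound nitrite) is −1. With an overall charge of −4 the cobalt centre must be in the +2 oxidation state. Cobalt is a group-9 element; Co(II) is therefore d⁷. Nitro (N-bound nitrite) is a strong-field ligand (high in the spectrochemical series) for a first-row metal, so the complex is low-spin. The t₂g⁶e_g¹ (low-spin) configuration has an unevenly filled e_g set; the Jahn–Teller theorem predicts a tetragonal distortion (typically axial elongation) to lift the degeneracy.
[Y(NO₂)₆]³−: Summing ligand charges against the −3 overall charge gives an oxidation state of +3 for yttrium. Y sits in group 3, so the d-electron count is 3 − 3 = 0. The d⁰ configuration leaves the e_g set evenly filled (or empty) — no strong Jahn–Teller driving force.

[Co(NO₂)₆]⁴−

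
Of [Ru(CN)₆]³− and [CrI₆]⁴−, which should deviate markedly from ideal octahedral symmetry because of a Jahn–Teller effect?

[Ru(CN)₆]³−: Each cyanide is −1; balancing the −3 overall charge requires Ru(III). Ru sits in group 8, so the d-electron count is 8 − 3 = 5. A 4d ion has a large Δₒ and is invariably low-spin. The d⁵ configuration leaves the e_g set evenly filled (or empty) — no strong Jahn–Teller driving force.
[CrI₆]⁴−: Ligand charges: each iodide is −1. With an overall charge of −4 the chromium centre must be in the +2 oxidation state. Chromium is a group-6 element; Cr(II) is therefore d⁴. Iodide is a weak-field ligand for a first-row metal, so the complex is high-spin. The t₂g³e_g¹ (high-spin) configuration has an unevenly filled e_g set; the Jahn–Teller theorem predicts a tetragonal distortion (typically axial elongation) to lift the degeneracy.

[CrI₆]⁴−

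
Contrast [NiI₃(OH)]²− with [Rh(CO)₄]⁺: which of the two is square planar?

[Rh(CO)₄]⁺

For [NiI₃(OH)]²−: Summing ligand charges against the −2 overall charge gives an oxidation state of +2 for nickel. Group 10 minus oxidation state 2 gives a d⁸ configuration. Hydroxide and iodide are weak-field ligands. With weak-field ligands the CFSE gain from square planar is small, so a 3d d⁸ ion takes the sterically preferred tetrahedral geometry. → tetrahedral.
For [Rh(CO)₄]⁺: Ligand charges: carbonyl is neutral. With an overall charge of +1 the rhodium centre must be in the +1 oxidation state. Rhodium is a group-9 element; Rh(I) is therefore d⁸. A 4d d⁸ ion has a large crystal-field splitting; square planar leaves the high-energy d_{x²−y²} orbital empty and maximises CFSE. → square planar.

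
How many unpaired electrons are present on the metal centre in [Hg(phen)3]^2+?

1,10-phenanthroline is neutral; balancing the +2 overall charge requires Hg(II).
Mercury is a group-12 element; Hg(II) is therefore d¹⁰.
Counting donor atoms: 3×1,10-phenanthroline (bidentate) → 6 donors. Coordination number = 6.
In an octahedral field the d¹⁰ configuration is t₂g⁶e_g⁴, giving 0 unpaired electrons.

0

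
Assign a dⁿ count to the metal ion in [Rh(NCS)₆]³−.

d⁶

Ligand charges: each isothiocyanate is −1. With an overall charge of −3 the rhodium centre must be in the +3 oxidation state.
Rhodium is a group-9 element; Rh(III) is therefore d⁶.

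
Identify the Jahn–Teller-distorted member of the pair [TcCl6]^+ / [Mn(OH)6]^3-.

[Mn(OH)6]^3-

[TcCl6]^+: Each chloride is −1; balancing the +1 overall charge requires Tc(VII). Technetium is a group-7 element; Tc(VII) is therefore d⁰. The d⁰ configuration leaves the e_g set evenly filled (or empty) — no strong Jahn–Teller driving force.
[Mn(OH)6]^3-: Each hydroxide is −1; balancing the −3 overall charge requires Mn(III). Mn sits in group 7, so the d-electron count is 7 − 3 = 4. Hydroxide is a weak-field ligand for a first-row metal, so the complex is high-spin. The t₂g³e_g¹ (high-spin) configuration has an unevenly filled e_g set; the Jahn–Teller theorem predicts a tetragonal distortion (typically axial elongation) to lift the degeneracy.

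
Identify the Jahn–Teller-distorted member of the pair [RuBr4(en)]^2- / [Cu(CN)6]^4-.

[RuBr4(en)]^2-: Each bromide is −1; ethylenediamine is neutral; balancing the −2 overall charge requires Ru(II). Ru sits in group 8, so the d-electron count is 8 − 2 = 6. A 4d ion has a large Δₒ and is invariably low-spin. The d⁶ configuration leaves the e_g set evenly filled (or empty) — no strong Jahn–Teller driving force.
[Cu(CN)6]^4-: Each cyanide is −1; balancing the −4 overall charge requires Cu(II). Cu sits in group 11, so the d-electron count is 11 − 2 = 9. The t₂g⁶e_g³ configuration has an unevenly filled e_g set; the Jahn–Teller theorem predicts a tetragonal distortion (typically axial elongation) to lift the degeneracy.

[Cu(CN)6]^4-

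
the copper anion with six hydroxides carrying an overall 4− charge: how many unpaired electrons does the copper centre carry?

1

Each hydroxide is −1; balancing the −4 overall charge requires Cu(II).
Copper is a group-11 element; Cu(II) is therefore d⁹.
In an octahedral field the d⁹ configuration is t₂g⁶e_g³ (only one arrangement possible), giving 1 unpaired electron.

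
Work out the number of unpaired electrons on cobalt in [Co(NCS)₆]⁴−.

Each isothiocyanate is −1; balancing the −4 overall charge requires Co(II).
Cobalt is a group-9 element; Co(II) is therefore d⁷.
The spin state decides the count: Isothiocyanate is a weak-field ligand for a first-row metal, so the complex is high-spin.
An octahedral high-spin d⁷ ion is t₂g⁵e_g², giving 3 unpaired electrons.

3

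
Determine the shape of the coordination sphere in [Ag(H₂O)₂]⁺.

linear

Water is neutral; balancing the +1 overall charge requires Ag(I).
Ag sits in group 11, so the d-electron count is 11 − 1 = 10.
With 2 monodentate ligands the coordination number is 2.
A d¹⁰ ion with only two ligands adopts a linear arrangement (sp hybridisation; no CFSE preference).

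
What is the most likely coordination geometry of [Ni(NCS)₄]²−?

Each isothiocyanate is −1; balancing the −2 overall charge requires Ni(II).
Ni sits in group 10, so the d-electron count is 10 − 2 = 8.
With 4 monodentate ligands the coordination number is 4.
Isothiocyanate is a weak-field ligand.
With weak-field ligands the CFSE gain from square planar is small, so a 3d d⁸ ion takes the sterically preferred tetrahedral geometry.

tetrahedral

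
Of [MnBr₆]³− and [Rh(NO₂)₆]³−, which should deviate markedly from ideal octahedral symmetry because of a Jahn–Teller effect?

[MnBr₆]³−

[MnBr₆]³−: Each bromide is −1; balancing the −3 overall charge requires Mn(III). Group 7 minus oxidation state 3 gives a d⁴ configuration. Bromide is a weak-field ligand for a first-row metal, so the complex is high-spin. The t₂g³e_g¹ (high-spin) configuration has an unevenly filled e_g set; the Jahn–Teller theorem predicts a tetragonal distortion (typically axial elongation) to lift the degeneracy.
[Rh(NO₂)₆]³−: Each nitro (N-bound nitrite) is −1; balancing the −3 overall charge requires Rh(III). Rh sits in group 9, so the d-electron count is 9 − 3 = 6. A 4d ion has a large Δₒ and is invariably low-spin. The d⁶ configuration leaves the e_g set evenly filled (or empty) — no strong Jahn–Teller driving force.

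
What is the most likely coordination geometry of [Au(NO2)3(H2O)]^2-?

Each nitro (N-bound nitrite) is −1; water is neutral; balancing the −2 overall charge requires Au(I).
Group 11 minus oxidation state 1 gives a d¹⁰ configuration.
Coordination number: 4.
A d¹⁰ ion has no crystal-field stabilisation preference between square planar and tetrahedral, so four ligands adopt the sterically favoured tetrahedral geometry.

tetrahedral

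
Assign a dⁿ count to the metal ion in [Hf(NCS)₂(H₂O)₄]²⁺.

Ligand charges: each isothiocyanate is −1; water is neutral. With an overall charge of +2 the hafnium centre must be in the +4 oxidation state.
Hf sits in group 4, so the d-electron count is 4 − 4 = 0.

d⁰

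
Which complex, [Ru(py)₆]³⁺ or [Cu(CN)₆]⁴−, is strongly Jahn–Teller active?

[Ru(py)₆]³⁺: Summing ligand charges against the +3 overall charge gives an oxidation state of +3 for ruthenium. Group 8 minus oxidation state 3 gives a d⁵ configuration. A 4d ion has a large Δₒ and is invariably low-spin. The d⁵ configuration leaves the e_g set evenly filled (or empty) — no strong Jahn–Teller driving force.
[Cu(CN)₆]⁴−: Each cyanide is −1; balancing the −4 overall charge requires Cu(II). Group 11 minus oxidation state 2 gives a d⁹ configuration. The t₂g⁶e_g³ configuration has an unevenly filled e_g set; the Jahn–Teller theorem predicts a tetragonal distortion (typically axial elongation) to lift the degeneracy.

[Cu(CN)₆]⁴−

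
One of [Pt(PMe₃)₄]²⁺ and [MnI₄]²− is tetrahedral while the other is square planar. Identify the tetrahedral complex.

For [Pt(PMe₃)₄]²⁺: Trimethylphosphine is neutral; balancing the +2 overall charge requires Pt(II). Pt sits in group 10, so the d-electron count is 10 − 2 = 8. A 5d d⁸ ion has a large crystal-field splitting; square planar leaves the high-energy d_{x²−y²} orbital empty and maximises CFSE. → square planar.
For [MnI₄]²−: Each iodide is −1; balancing the −2 overall charge requires Mn(II). Mn sits in group 7, so the d-electron count is 7 − 2 = 5. A high-spin d⁵ ion has zero CFSE in either geometry, so four ligands adopt the sterically favoured tetrahedral geometry. → tetrahedral.

[MnI₄]²−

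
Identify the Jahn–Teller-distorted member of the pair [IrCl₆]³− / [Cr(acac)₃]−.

[Cr(acac)₃]−

[IrCl₆]³−: Summing ligand charges against the −3 overall charge gives an oxidation state of +3 for iridium. Ir sits in group 9, so the d-electron count is 9 − 3 = 6. A 5d ion has a large Δₒ and is invariably low-spin. The d⁶ configuration leaves the e_g set evenly filled (or empty) — no strong Jahn–Teller driving force.
[Cr(acac)₃]−: Summing ligand charges against the −1 overall charge gives an oxidation state of +2 for chromium. Group 6 minus oxidation state 2 gives a d⁴ configuration. Acetylacetonate is a weak-field ligand for a first-row metal, so the complex is high-spin. The t₂g³e_g¹ (high-spin) configuration has an unevenly filled e_g set; the Jahn–Teller theorem predicts a tetragonal distortion (typically axial elongation) to lift the degeneracy.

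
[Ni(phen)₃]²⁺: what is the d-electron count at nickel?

Summing ligand charges against the +2 overall charge gives an oxidation state of +2 for nickel.
Group 10 minus oxidation state 2 gives a d⁸ configuration.

d⁸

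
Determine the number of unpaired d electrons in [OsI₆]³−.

1 unpaired electron

Summing ligand charges against the −3 overall charge gives an oxidation state of +3 for osmium.
Osmium is a group-8 element; Os(III) is therefore d⁵.
The spin state decides the count: a 5d ion has a large Δₒ and is invariably low-spin.
An octahedral low-spin d⁵ ion is t₂g⁵e_g⁰, giving 1 unpaired electron.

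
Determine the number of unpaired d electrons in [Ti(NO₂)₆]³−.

Each nitro (N-bound nitrite) is −1; balancing the −3 overall charge requires Ti(III).
Ti sits in group 4, so the d-electron count is 4 − 3 = 1.
In an octahedral field the d¹ configuration is t₂g¹e_g⁰ (only one arrangement possible), giving 1 unpaired electron.

1 unpaired electron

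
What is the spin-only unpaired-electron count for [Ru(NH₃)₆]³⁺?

1

Ammonia is neutral; balancing the +3 overall charge requires Ru(III).
Ru sits in group 8, so the d-electron count is 8 − 3 = 5.
The spin state decides the count: a 4d ion has a large Δₒ and is invariably low-spin.
An octahedral low-spin d⁵ ion is t₂g⁵e_g⁰, giving 1 unpaired electron.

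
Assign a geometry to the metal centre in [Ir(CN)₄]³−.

square planar

Each cyanide is −1; balancing the −3 overall charge requires Ir(I).
Group 9 minus oxidation state 1 gives a d⁸ configuration.
Coordination number: 4.
A 5d d⁸ ion has a large crystal-field splitting; square planar leaves the high-energy d_{x²−y²} orbital empty and maximises CFSE.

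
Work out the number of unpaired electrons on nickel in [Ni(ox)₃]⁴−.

Ligand charges: each oxalate is −2. With an overall charge of −4 the nickel centre must be in the +2 oxidation state.
Ni sits in group 10, so the d-electron count is 10 − 2 = 8.
Counting donor atoms: 3×oxalate (bidentate) → 6 donors. Coordination number = 6.
In an octahedral field the d⁸ configuration is t₂g⁶e_g² (only one arrangement possible), giving 2 unpaired electrons.

2 unpaired electrons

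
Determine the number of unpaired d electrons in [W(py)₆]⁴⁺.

2

Summing ligand charges against the +4 overall charge gives an oxidation state of +4 for tungsten.
Group 6 minus oxidation state 4 gives a d² configuration.
In an octahedral field the d² configuration is t₂g²e_g⁰ (only one arrangement possible), giving 2 unpaired electrons.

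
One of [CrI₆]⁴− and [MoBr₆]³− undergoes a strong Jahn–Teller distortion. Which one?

[CrI₆]⁴−

[CrI₆]⁴−: Ligand charges: each iodide is −1. With an overall charge of −4 the chromium centre must be in the +2 oxidation state. Cr sits in group 6, so the d-electron count is 6 − 2 = 4. Iodide is a weak-field ligand for a first-row metal, so the complex is high-spin. The t₂g³e_g¹ (high-spin) configuration has an unevenly filled e_g set; the Jahn–Teller theorem predicts a tetragonal distortion (typically axial elongation) to lift the degeneracy.
[MoBr₆]³−: Summing ligand charges against the −3 overall charge gives an oxidation state of +3 for molybdenum. Molybdenum is a group-6 element; Mo(III) is therefore d³. The d³ configuration leaves the e_g set evenly filled (or empty) — no strong Jahn–Teller driving force.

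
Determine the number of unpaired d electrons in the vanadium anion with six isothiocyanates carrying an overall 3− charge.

Each isothiocyanate is −1; balancing the −3 overall charge requires V(III).
Group 5 minus oxidation state 3 gives a d² configuration.
In an octahedral field the d² configuration is t₂g²e_g⁰ (only one arrangement possible), giving 2 unpaired electrons.

2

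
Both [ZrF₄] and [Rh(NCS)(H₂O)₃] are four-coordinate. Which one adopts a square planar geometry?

For [ZrF₄]: Ligand charges: each fluoride is −1. With an overall charge of 0 the zirconium centre must be in the +4 oxidation state. Zr sits in group 4, so the d-electron count is 4 − 4 = 0. A d⁰ ion has no crystal-field stabilisation preference between square planar and tetrahedral, so four ligands adopt the sterically favoured tetrahedral geometry. → tetrahedral.
For [Rh(NCS)(H₂O)₃]: Ligand charges: each isothiocyanate is −1; water is neutral. With an overall charge of 0 the rhodium centre must be in the +1 oxidation state. Group 9 minus oxidation state 1 gives a d⁸ configuration. A 4d d⁸ ion has a large crystal-field splitting; square planar leaves the high-energy d_{x²−y²} orbital empty and maximises CFSE. → square planar.

[Rh(NCS)(H₂O)₃]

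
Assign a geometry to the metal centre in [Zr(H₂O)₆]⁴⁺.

octahedral

Summing ligand charges against the +4 overall charge gives an oxidation state of +4 for zirconium.
Group 4 minus oxidation state 4 gives a d⁰ configuration.
Coordination number: 6.
Six donors around a single metal centre give an octahedral coordination sphere.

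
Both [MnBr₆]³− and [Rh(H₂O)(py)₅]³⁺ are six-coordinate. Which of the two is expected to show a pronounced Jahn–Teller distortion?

[MnBr₆]³−

[MnBr₆]³−: Ligand charges: each bromide is −1. With an overall charge of −3 the manganese centre must be in the +3 oxidation state. Manganese is a group-7 element; Mn(III) is therefore d⁴. Bromide is a weak-field ligand for a first-row metal, so the complex is high-spin. The t₂g³e_g¹ (high-spin) configuration has an unevenly filled e_g set; the Jahn–Teller theorem predicts a tetragonal distortion (typically axial elongation) to lift the degeneracy.
[Rh(H₂O)(py)₅]³⁺: Ligand charges: water is neutral; pyridine is neutral. With an overall charge of +3 the rhodium centre must be in the +3 oxidation state. Group 9 minus oxidation state 3 gives a d⁶ configuration. A 4d ion has a large Δₒ and is invariably low-spin. The d⁶ configuration leaves the e_g set evenly filled (or empty) — no strong Jahn–Teller driving force.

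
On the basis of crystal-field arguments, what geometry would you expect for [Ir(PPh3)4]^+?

square planar

Summing ligand charges against the +1 overall charge gives an oxidation state of +1 for iridium.
Group 9 minus oxidation state 1 gives a d⁸ configuration.
With 4 monodentate ligands the coordination number is 4.
A 5d d⁸ ion has a large crystal-field splitting; square planar leaves the high-energy d_{x²−y²} orbital empty and maximises CFSE.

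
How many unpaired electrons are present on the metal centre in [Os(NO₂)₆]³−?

Ligand charges: each nitro (N-bound nitrite) is −1. With an overall charge of −3 the osmium centre must be in the +3 oxidation state.
Group 8 minus oxidation state 3 gives a d⁵ configuration.
The spin state decides the count: a 5d ion has a large Δₒ and is invariably low-spin.
An octahedral low-spin d⁵ ion is t₂g⁵e_g⁰, giving 1 unpaired electron.

1 unpaired electron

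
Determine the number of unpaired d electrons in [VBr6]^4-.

Summing ligand charges against the −4 overall charge gives an oxidation state of +2 for vanadium.
Vanadium is a group-5 element; V(II) is therefore d³.
In an octahedral field the d³ configuration is t₂g³e_g⁰ (only one arrangement possible), giving 3 unpaired electrons.

3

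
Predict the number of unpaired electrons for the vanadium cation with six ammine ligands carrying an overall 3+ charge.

Ammonia is neutral; balancing the +3 overall charge requires V(III).
Vanadium is a group-5 element; V(III) is therefore d².
In an octahedral field the d² configuration is t₂g²e_g⁰ (only one arrangement possible), giving 2 unpaired electrons.

2 unpaired electrons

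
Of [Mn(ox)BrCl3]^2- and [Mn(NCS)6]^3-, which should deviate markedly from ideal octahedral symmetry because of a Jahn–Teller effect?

[Mn(ox)BrCl3]^2-: Each oxalate is −2; each bromide is −1; each chloride is −1; balancing the −2 overall charge requires Mn(IV). Group 7 minus oxidation state 4 gives a d³ configuration. The d³ configuration leaves the e_g set evenly filled (or empty) — no strong Jahn–Teller driving force.
[Mn(NCS)6]^3-: Ligand charges: each isothiocyanate is −1. With an overall charge of −3 the manganese centre must be in the +3 oxidation state. Mn sits in group 7, so the d-electron count is 7 − 3 = 4. Isothiocyanate is a weak-field ligand for a first-row metal, so the complex is high-spin. The t₂g³e_g¹ (high-spin) configuration has an unevenly filled e_g set; the Jahn–Teller theorem predicts a tetragonal distortion (typically axial elongation) to lift the degeneracy.

[Mn(NCS)6]^3-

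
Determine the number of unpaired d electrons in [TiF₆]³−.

Summing ligand charges against the −3 overall charge gives an oxidation state of +3 for titanium.
Ti sits in group 4, so the d-electron count is 4 − 3 = 1.
In an octahedral field the d¹ configuration is t₂g¹e_g⁰ (only one arrangement possible), giving 1 unpaired electron.

1 unpaired electron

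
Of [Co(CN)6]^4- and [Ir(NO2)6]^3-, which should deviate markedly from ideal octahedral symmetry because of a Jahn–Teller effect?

[Co(CN)6]^4-: Summing ligand charges against the −4 overall charge gives an oxidation state of +2 for cobalt. Co sits in group 9, so the d-electron count is 9 − 2 = 7. Cyanide is a strong-field ligand (high in the spectrochemical series) for a first-row metal, so the complex is low-spin. The t₂g⁶e_g¹ (low-spin) configuration has an unevenly filled e_g set; the Jahn–Teller theorem predicts a tetragonal distortion (typically axial elongation) to lift the degeneracy.
[Ir(NO2)6]^3-: Ligand charges: each nitro (N-bound nitrite) is −1. With an overall charge of −3 the iridium centre must be in the +3 oxidation state. Ir sits in group 9, so the d-electron count is 9 − 3 = 6. A 5d ion has a large Δₒ and is invariably low-spin. The d⁶ configuration leaves the e_g set evenly filled (or empty) — no strong Jahn–Teller driving force.

[Co(CN)6]^4-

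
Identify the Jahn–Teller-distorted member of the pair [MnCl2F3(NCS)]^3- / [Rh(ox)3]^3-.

[MnCl2F3(NCS)]^3-

[MnCl2F3(NCS)]^3-: Each chloride is −1; each fluoride is −1; each isothiocyanate is −1; balancing the −3 overall charge requires Mn(III). Group 7 minus oxidation state 3 gives a d⁴ configuration. Chloride, fluoride, and isothiocyanate are weak-field ligands for a first-row metal, so the complex is high-spin. The t₂g³e_g¹ (high-spin) configuration has an unevenly filled e_g set; the Jahn–Teller theorem predicts a tetragonal distortion (typically axial elongation) to lift the degeneracy.
[Rh(ox)3]^3-: Ligand charges: each oxalate is −2. With an overall charge of −3 the rhodium centre must be in the +3 oxidation state. Rh sits in group 9, so the d-electron count is 9 − 3 = 6. A 4d ion has a large Δₒ and is invariably low-spin. The d⁶ configuration leaves the e_g set evenly filled (or empty) — no strong Jahn–Teller driving force.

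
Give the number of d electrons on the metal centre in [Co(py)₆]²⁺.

Ligand charges: pyridine is neutral. With an overall charge of +2 the cobalt centre must be in the +2 oxidation state.
Group 9 minus oxidation state 2 gives a d⁷ configuration.

d7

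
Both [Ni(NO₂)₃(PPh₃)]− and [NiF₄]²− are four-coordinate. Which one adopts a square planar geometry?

[Ni(NO₂)₃(PPh₃)]−

For [Ni(NO₂)₃(PPh₃)]−: Ligand charges: each nitro (N-bound nitrite) is −1; triphenylphosphine is neutral. With an overall charge of −1 the nickel centre must be in the +2 oxidation state. Group 10 minus oxidation state 2 gives a d⁸ configuration. Nitro (N-bound nitrite) and triphenylphosphine are strong-field ligands (high in the spectrochemical series). A 3d d⁸ ion with strong-field ligands gains enough CFSE to favour square planar over tetrahedral. → square planar.
For [NiF₄]²−: Each fluoride is −1; balancing the −2 overall charge requires Ni(II). Group 10 minus oxidation state 2 gives a d⁸ configuration. Fluoride is a weak-field ligand. With weak-field ligands the CFSE gain from square planar is small, so a 3d d⁸ ion takes the sterically preferred tetrahedral geometry. → tetrahedral.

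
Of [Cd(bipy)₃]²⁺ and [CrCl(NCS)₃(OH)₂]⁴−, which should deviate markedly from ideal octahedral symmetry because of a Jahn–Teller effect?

[Cd(bipy)₃]²⁺: 2,2′-bipyridine is neutral; balancing the +2 overall charge requires Cd(II). Group 12 minus oxidation state 2 gives a d¹⁰ configuration. The d¹⁰ configuration leaves the e_g set evenly filled (or empty) — no strong Jahn–Teller driving force.
[CrCl(NCS)₃(OH)₂]⁴−: Each chloride is −1; each isothiocyanate is −1; each hydroxide is −1; balancing the −4 overall charge requires Cr(II). Chromium is a group-6 element; Cr(II) is therefore d⁴. Chloride, hydroxide, and isothiocyanate are weak-field ligands for a first-row metal, so the complex is high-spin. The t₂g³e_g¹ (high-spin) configuration has an unevenly filled e_g set; the Jahn–Teller theorem predicts a tetragonal distortion (typically axial elongation) to lift the degeneracy.

[CrCl(NCS)₃(OH)₂]⁴−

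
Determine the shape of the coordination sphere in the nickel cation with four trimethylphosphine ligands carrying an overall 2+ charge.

Ligand charges: trimethylphosphine is neutral. With an overall charge of +2 the nickel centre must be in the +2 oxidation state.
Nickel is a group-10 element; Ni(II) is therefore d⁸.
Coordination number: 4.
Trimethylphosphine is a strong-field ligand (high in the spectrochemical series).
A 3d d⁸ ion with strong-field ligands gains enough CFSE to favour square planar over tetrahedral.

square planar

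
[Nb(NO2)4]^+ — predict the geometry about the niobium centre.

tetrahedral

Each nitro (N-bound nitrite) is −1; balancing the +1 overall charge requires Nb(V).
Nb sits in group 5, so the d-electron count is 5 − 5 = 0.
Coordination number: 4.
A d⁰ ion has no crystal-field stabilisation preference between square planar and tetrahedral, so four ligands adopt the sterically favoured tetrahedral geometry.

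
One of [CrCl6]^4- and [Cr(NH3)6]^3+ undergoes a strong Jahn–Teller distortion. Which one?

[CrCl6]^4-

[CrCl6]^4-: Ligand charges: each chloride is −1. With an overall charge of −4 the chromium centre must be in the +2 oxidation state. Chromium is a group-6 element; Cr(II) is therefore d⁴. Chloride is a weak-field ligand for a first-row metal, so the complex is high-spin. The t₂g³e_g¹ (high-spin) configuration has an unevenly filled e_g set; the Jahn–Teller theorem predicts a tetragonal distortion (typically axial elongation) to lift the degeneracy.
[Cr(NH3)6]^3+: Ammonia is neutral; balancing the +3 overall charge requires Cr(III). Chromium is a group-6 element; Cr(III) is therefore d³. The d³ configuration leaves the e_g set evenly filled (or empty) — no strong Jahn–Teller driving force.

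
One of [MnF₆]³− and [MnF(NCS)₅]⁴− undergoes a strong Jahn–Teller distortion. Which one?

[MnF₆]³−

[MnF₆]³−: Ligand charges: each fluoride is −1. With an overall charge of −3 the manganese centre must be in the +3 oxidation state. Group 7 minus oxidation state 3 gives a d⁴ configuration. Fluoride is a weak-field ligand for a first-row metal, so the complex is high-spin. The t₂g³e_g¹ (high-spin) configuration has an unevenly filled e_g set; the Jahn–Teller theorem predicts a tetragonal distortion (typically axial elongation) to lift the degeneracy.
[MnF(NCS)₅]⁴−: Ligand charges: each fluoride is −1; each isothiocyanate is −1. With an overall charge of −4 the manganese centre must be in the +2 oxidation state. Mn sits in group 7, so the d-electron count is 7 − 2 = 5. Fluoride and isothiocyanate are weak-field ligands for a first-row metal, so the complex is high-spin. The d⁵ configuration leaves the e_g set evenly filled (or empty) — no strong Jahn–Teller driving force.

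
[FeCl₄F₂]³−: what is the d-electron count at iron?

d⁵

Each chloride is −1; each fluoride is −1; balancing the −3 overall charge requires Fe(III).
Fe sits in group 8, so the d-electron count is 8 − 3 = 5.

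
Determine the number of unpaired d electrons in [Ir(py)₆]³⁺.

0 unpaired electrons

Ligand charges: pyridine is neutral. With an overall charge of +3 the iridium centre must be in the +3 oxidation state.
Iridium is a group-9 element; Ir(III) is therefore d⁶.
The spin state decides the count: a 5d ion has a large Δₒ and is invariably low-spin.
An octahedral low-spin d⁶ ion is t₂g⁶e_g⁰, giving 0 unpaired electrons.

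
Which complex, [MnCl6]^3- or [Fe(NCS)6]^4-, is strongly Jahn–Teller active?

[MnCl6]^3-: Each chloride is −1; balancing the −3 overall charge requires Mn(III). Group 7 minus oxidation state 3 gives a d⁴ configuration. Chloride is a weak-field ligand for a first-row metal, so the complex is high-spin. The t₂g³e_g¹ (high-spin) configuration has an unevenly filled e_g set; the Jahn–Teller theorem predicts a tetragonal distortion (typically axial elongation) to lift the degeneracy.
[Fe(NCS)6]^4-: Ligand charges: each isothiocyanate is −1. With an overall charge of −4 the iron centre must be in the +2 oxidation state. Group 8 minus oxidation state 2 gives a d⁶ configuration. Isothiocyanate is a weak-field ligand for a first-row metal, so the complex is high-spin. The d⁶ configuration leaves the e_g set evenly filled (or empty) — no strong Jahn–Teller driving force.

[MnCl6]^3-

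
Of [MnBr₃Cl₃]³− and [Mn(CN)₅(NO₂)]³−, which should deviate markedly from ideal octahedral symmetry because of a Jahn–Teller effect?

[MnBr₃Cl₃]³−: Each bromide is −1; each chloride is −1; balancing the −3 overall charge requires Mn(III). Manganese is a group-7 element; Mn(III) is therefore d⁴. Bromide and chloride are weak-field ligands for a first-row metal, so the complex is high-spin. The t₂g³e_g¹ (high-spin) configuration has an unevenly filled e_g set; the Jahn–Teller theorem predicts a tetragonal distortion (typically axial elongation) to lift the degeneracy.
[Mn(CN)₅(NO₂)]³−: Ligand charges: each cyanide is −1; each nitro (N-bound nitrite) is −1. With an overall charge of −3 the manganese centre must be in the +3 oxidation state. Mn sits in group 7, so the d-electron count is 7 − 3 = 4. Cyanide and nitro (N-bound nitrite) are strong-field ligands (high in the spectrochemical series) for a first-row metal, so the complex is low-spin. The d⁴ configuration leaves the e_g set evenly filled (or empty) — no strong Jahn–Teller driving force.

[MnBr₃Cl₃]³−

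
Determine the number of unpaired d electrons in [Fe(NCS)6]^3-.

Summing ligand charges against the −3 overall charge gives an oxidation state of +3 for iron.
Iron is a group-8 element; Fe(III) is therefore d⁵.
The spin state decides the count: Isothiocyanate is a weak-field ligand for a first-row metal, so the complex is high-spin.
An octahedral high-spin d⁵ ion is t₂g³e_g², giving 5 unpaired electrons.

5 unpaired electrons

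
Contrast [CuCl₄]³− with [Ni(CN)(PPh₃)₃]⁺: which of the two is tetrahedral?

For [CuCl₄]³−: Each chloride is −1; balancing the −3 overall charge requires Cu(I). Copper is a group-11 element; Cu(I) is therefore d¹⁰. A d¹⁰ ion has no crystal-field stabilisation preference between square planar and tetrahedral, so four ligands adopt the sterically favoured tetrahedral geometry. → tetrahedral.
For [Ni(CN)(PPh₃)₃]⁺: Each cyanide is −1; triphenylphosphine is neutral; balancing the +1 overall charge requires Ni(II). Nickel is a group-10 element; Ni(II) is therefore d⁸. Cyanide and triphenylphosphine are strong-field ligands (high in the spectrochemical series). A 3d d⁸ ion with strong-field ligands gains enough CFSE to favour square planar over tetrahedral. → square planar.

[CuCl₄]³−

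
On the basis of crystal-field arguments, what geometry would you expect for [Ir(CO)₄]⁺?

Summing ligand charges against the +1 overall charge gives an oxidation state of +1 for iridium.
Ir sits in group 9, so the d-electron count is 9 − 1 = 8.
Coordination number: 4.
A 5d d⁸ ion has a large crystal-field splitting; square planar leaves the high-energy d_{x²−y²} orbital empty and maximises CFSE.

square planar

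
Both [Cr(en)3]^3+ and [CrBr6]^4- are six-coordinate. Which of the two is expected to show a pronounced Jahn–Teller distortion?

[Cr(en)3]^3+: Ethylenediamine is neutral; balancing the +3 overall charge requires Cr(III). Group 6 minus oxidation state 3 gives a d³ configuration. The d³ configuration leaves the e_g set evenly filled (or empty) — no strong Jahn–Teller driving force.
[CrBr6]^4-: Each bromide is −1; balancing the −4 overall charge requires Cr(II). Cr sits in group 6, so the d-electron count is 6 − 2 = 4. Bromide is a weak-field ligand for a first-row metal, so the complex is high-spin. The t₂g³e_g¹ (high-spin) configuration has an unevenly filled e_g set; the Jahn–Teller theorem predicts a tetragonal distortion (typically axial elongation) to lift the degeneracy.

[CrBr6]^4-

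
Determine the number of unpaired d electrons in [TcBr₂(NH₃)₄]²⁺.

3 unpaired electrons

Ligand charges: each bromide is −1; ammonia is neutral. With an overall charge of +2 the technetium centre must be in the +4 oxidation state.
Tc sits in group 7, so the d-electron count is 7 − 4 = 3.
In an octahedral field the d³ configuration is t₂g³e_g⁰ (only one arrangement possible), giving 3 unpaired electrons.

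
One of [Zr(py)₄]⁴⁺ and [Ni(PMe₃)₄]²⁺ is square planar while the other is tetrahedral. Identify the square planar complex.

[Ni(PMe₃)₄]²⁺

For [Zr(py)₄]⁴⁺: Ligand charges: pyridine is neutral. With an overall charge of +4 the zirconium centre must be in the +4 oxidation state. Group 4 minus oxidation state 4 gives a d⁰ configuration. A d⁰ ion has no crystal-field stabilisation preference between square planar and tetrahedral, so four ligands adopt the sterically favoured tetrahedral geometry. → tetrahedral.
For [Ni(PMe₃)₄]²⁺: Summing ligand charges against the +2 overall charge gives an oxidation state of +2 for nickel. Nickel is a group-10 element; Ni(II) is therefore d⁸. Trimethylphosphine is a strong-field ligand (high in the spectrochemical series). A 3d d⁸ ion with strong-field ligands gains enough CFSE to favour square planar over tetrahedral. → square planar.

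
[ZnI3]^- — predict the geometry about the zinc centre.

Each iodide is −1; balancing the −1 overall charge requires Zn(II).
Zinc is a group-12 element; Zn(II) is therefore d¹⁰.
Coordination number: 3.
Three ligands around a d¹⁰ centre minimise repulsion in a trigonal-planar arrangement.

trigonal planar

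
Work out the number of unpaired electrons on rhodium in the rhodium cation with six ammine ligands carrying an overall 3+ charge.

0

Ammonia is neutral; balancing the +3 overall charge requires Rh(III).
Rhodium is a group-9 element; Rh(III) is therefore d⁶.
The spin state decides the count: a 4d ion has a large Δₒ and is invariably low-spin.
An octahedral low-spin d⁶ ion is t₂g⁶e_g⁰, giving 0 unpaired electrons.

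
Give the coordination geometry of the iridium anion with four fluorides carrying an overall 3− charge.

Summing ligand charges against the −3 overall charge gives an oxidation state of +1 for iridium.
Group 9 minus oxidation state 1 gives a d⁸ configuration.
Coordination number: 4.
A 5d d⁸ ion has a large crystal-field splitting; square planar leaves the high-energy d_{x²−y²} orbital empty and maximises CFSE.

square planar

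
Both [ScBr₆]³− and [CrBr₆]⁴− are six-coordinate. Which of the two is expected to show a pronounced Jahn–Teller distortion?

[CrBr₆]⁴−

[ScBr₆]³−: Each bromide is −1; balancing the −3 overall charge requires Sc(III). Sc sits in group 3, so the d-electron count is 3 − 3 = 0. The d⁰ configuration leaves the e_g set evenly filled (or empty) — no strong Jahn–Teller driving force.
[CrBr₆]⁴−: Summing ligand charges against the −4 overall charge gives an oxidation state of +2 for chromium. Chromium is a group-6 element; Cr(II) is therefore d⁴. Bromide is a weak-field ligand for a first-row metal, so the complex is high-spin. The t₂g³e_g¹ (high-spin) configuration has an unevenly filled e_g set; the Jahn–Teller theorem predicts a tetragonal distortion (typically axial elongation) to lift the degeneracy.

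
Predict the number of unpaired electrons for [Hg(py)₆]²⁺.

0 unpaired electrons

Summing ligand charges against the +2 overall charge gives an oxidation state of +2 for mercury.
Hg sits in group 12, so the d-electron count is 12 − 2 = 10.
In an octahedral field the d¹⁰ configuration is t₂g⁶e_g⁴, giving 0 unpaired electrons.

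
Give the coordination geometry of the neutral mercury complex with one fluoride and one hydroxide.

Each fluoride is −1; each hydroxide is −1; balancing the 0 overall charge requires Hg(II).
Mercury is a group-12 element; Hg(II) is therefore d¹⁰.
Coordination number: 2.
A d¹⁰ ion with only two ligands adopts a linear arrangement (sp hybridisation; no CFSE preference).

linear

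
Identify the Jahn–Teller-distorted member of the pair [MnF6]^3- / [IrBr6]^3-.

[MnF6]^3-

[MnF6]^3-: Summing ligand charges against the −3 overall charge gives an oxidation state of +3 for manganese. Group 7 minus oxidation state 3 gives a d⁴ configuration. Fluoride is a weak-field ligand for a first-row metal, so the complex is high-spin. The t₂g³e_g¹ (high-spin) configuration has an unevenly filled e_g set; the Jahn–Teller theorem predicts a tetragonal distortion (typically axial elongation) to lift the degeneracy.
[IrBr6]^3-: Summing ligand charges against the −3 overall charge gives an oxidation state of +3 for iridium. Group 9 minus oxidation state 3 gives a d⁶ configuration. A 5d ion has a large Δₒ and is invariably low-spin. The d⁶ configuration leaves the e_g set evenly filled (or empty) — no strong Jahn–Teller driving force.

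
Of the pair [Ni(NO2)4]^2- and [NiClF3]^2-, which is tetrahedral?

For [Ni(NO2)4]^2-: Each nitro (N-bound nitrite) is −1; balancing the −2 overall charge requires Ni(II). Group 10 minus oxidation state 2 gives a d⁸ configuration. Nitro (N-bound nitrite) is a strong-field ligand (high in the spectrochemical series). A 3d d⁸ ion with strong-field ligands gains enough CFSE to favour square planar over tetrahedral. → square planar.
For [NiClF3]^2-: Ligand charges: each chloride is −1; each fluoride is −1. With an overall charge of −2 the nickel centre must be in the +2 oxidation state. Nickel is a group-10 element; Ni(II) is therefore d⁸. Chloride and fluoride are weak-field ligands. With weak-field ligands the CFSE gain from square planar is small, so a 3d d⁸ ion takes the sterically preferred tetrahedral geometry. → tetrahedral.

[NiClF3]^2-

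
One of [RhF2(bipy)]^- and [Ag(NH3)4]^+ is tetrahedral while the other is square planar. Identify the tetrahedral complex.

[Ag(NH3)4]^+

For [RhF2(bipy)]^-: Summing ligand charges against the −1 overall charge gives an oxidation state of +1 for rhodium. Rh sits in group 9, so the d-electron count is 9 − 1 = 8. A 4d d⁸ ion has a large crystal-field splitting; square planar leaves the high-energy d_{x²−y²} orbital empty and maximises CFSE. → square planar.
For [Ag(NH3)4]^+: Ammonia is neutral; balancing the +1 overall charge requires Ag(I). Silver is a group-11 element; Ag(I) is therefore d¹⁰. A d¹⁰ ion has no crystal-field stabilisation preference between square planar and tetrahedral, so four ligands adopt the sterically favoured tetrahedral geometry. → tetrahedral.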